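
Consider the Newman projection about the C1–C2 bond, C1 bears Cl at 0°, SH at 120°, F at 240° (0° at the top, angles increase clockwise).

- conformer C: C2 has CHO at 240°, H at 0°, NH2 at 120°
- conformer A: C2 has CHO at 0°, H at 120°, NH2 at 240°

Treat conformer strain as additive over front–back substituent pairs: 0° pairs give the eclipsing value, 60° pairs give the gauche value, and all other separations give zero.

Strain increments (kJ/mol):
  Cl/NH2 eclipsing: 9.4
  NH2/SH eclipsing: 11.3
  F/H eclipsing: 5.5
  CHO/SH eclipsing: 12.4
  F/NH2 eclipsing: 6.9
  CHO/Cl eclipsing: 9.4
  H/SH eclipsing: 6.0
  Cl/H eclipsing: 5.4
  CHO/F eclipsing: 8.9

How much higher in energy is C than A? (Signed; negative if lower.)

C (eclipsed): Cl–H eclipsed, SH–NH2 eclipsed, F–CHO eclipsed; 5.4 + 11.3 + 8.9 = 25.6 kJ/mol.
A (eclipsed): Cl–CHO eclipsed, SH–H eclipsed, F–NH2 eclipsed; 9.4 + 6.0 + 6.9 = 22.3 kJ/mol.
E(C) − E(A) = 25.6 − 22.3 = +3.3 kJ/mol.

+3.3 kJ/mol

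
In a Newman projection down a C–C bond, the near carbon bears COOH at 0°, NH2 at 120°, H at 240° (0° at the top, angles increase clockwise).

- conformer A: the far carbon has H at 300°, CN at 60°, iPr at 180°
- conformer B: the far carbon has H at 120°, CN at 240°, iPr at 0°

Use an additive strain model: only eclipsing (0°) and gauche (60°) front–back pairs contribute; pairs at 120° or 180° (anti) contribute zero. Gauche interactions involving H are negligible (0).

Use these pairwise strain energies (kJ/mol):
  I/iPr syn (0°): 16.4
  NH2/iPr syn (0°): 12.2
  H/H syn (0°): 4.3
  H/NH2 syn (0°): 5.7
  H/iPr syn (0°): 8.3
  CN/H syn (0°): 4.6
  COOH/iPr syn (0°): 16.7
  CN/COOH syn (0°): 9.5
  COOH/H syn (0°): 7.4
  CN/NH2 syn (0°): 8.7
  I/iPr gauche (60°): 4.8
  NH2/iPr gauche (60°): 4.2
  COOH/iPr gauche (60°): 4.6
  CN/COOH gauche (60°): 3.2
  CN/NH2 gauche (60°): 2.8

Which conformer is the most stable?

A

A is staggered. COOH at 0° is gauche with CN at 60° (3.2); NH2 at 120° is gauche with CN at 60° (2.8); NH2 at 120° is gauche with iPr at 180° (4.2). Total 10.2 kJ/mol.
B is eclipsed. COOH at 0° is eclipsed with iPr at 0° (16.7); NH2 at 120° is eclipsed with H at 120° (5.7); H at 240° is eclipsed with CN at 240° (4.6). Total 27.0 kJ/mol.
A has the lowest total (10.2 kJ/mol).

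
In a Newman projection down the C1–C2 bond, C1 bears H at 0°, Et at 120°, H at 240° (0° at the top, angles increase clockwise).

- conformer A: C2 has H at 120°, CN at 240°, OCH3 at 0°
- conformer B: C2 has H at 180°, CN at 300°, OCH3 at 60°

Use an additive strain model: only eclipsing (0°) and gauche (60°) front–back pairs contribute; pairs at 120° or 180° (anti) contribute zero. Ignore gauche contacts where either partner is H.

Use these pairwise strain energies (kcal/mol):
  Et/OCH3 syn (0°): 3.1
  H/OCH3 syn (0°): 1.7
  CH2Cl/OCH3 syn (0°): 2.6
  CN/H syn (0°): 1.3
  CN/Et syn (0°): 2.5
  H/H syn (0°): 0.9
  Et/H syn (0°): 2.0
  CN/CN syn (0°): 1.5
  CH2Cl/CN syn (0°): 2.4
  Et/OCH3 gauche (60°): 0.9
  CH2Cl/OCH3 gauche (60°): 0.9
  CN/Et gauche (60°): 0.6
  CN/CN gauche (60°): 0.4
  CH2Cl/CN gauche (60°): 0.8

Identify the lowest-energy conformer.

A (eclipsed): H(0°)/OCH3(0°) eclipsed 1.7; Et(120°)/H(120°) eclipsed 2.0; H(240°)/CN(240°) eclipsed 1.3 → 5.0 kcal/mol.
B (staggered): Et(120°)/OCH3(60°) gauche 0.9 → 0.9 kcal/mol.
B has the lowest total (0.9 kcal/mol).

B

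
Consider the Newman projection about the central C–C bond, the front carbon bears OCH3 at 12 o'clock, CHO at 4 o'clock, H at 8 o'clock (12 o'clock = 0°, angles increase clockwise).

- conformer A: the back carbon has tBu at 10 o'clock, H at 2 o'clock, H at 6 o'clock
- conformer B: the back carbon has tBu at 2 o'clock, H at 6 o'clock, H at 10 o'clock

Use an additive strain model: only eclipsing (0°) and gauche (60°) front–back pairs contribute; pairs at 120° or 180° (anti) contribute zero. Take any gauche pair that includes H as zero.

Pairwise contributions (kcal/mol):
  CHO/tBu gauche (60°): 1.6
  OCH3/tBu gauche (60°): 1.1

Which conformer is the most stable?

A is staggered. OCH3 at 0° is gauche with tBu at 300° (1.1). Total 1.1 kcal/mol.
B is staggered. OCH3 at 0° is gauche with tBu at 60° (1.1); CHO at 120° is gauche with tBu at 60° (1.6). Total 2.7 kcal/mol.
A has the lowest total (1.1 kcal/mol).

A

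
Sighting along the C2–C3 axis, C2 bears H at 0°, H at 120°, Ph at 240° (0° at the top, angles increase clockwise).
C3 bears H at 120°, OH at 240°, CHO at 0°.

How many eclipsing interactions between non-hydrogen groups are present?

1

Non-H eclipsing pairs: Ph(240°)/OH(240°) — 1 interaction.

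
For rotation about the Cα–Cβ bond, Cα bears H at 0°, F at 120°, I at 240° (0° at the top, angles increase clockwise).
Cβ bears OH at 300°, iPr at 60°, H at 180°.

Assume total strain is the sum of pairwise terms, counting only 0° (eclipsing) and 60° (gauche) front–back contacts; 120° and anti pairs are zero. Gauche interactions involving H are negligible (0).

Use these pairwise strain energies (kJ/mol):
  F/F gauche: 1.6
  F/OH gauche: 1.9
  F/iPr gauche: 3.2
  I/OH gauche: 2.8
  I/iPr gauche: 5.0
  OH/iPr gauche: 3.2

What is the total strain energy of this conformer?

This conformer (staggered): F(120°)/iPr(60°) gauche 3.2; I(240°)/OH(300°) gauche 2.8 → 6.0 kJ/mol.

6.0 kJ/mol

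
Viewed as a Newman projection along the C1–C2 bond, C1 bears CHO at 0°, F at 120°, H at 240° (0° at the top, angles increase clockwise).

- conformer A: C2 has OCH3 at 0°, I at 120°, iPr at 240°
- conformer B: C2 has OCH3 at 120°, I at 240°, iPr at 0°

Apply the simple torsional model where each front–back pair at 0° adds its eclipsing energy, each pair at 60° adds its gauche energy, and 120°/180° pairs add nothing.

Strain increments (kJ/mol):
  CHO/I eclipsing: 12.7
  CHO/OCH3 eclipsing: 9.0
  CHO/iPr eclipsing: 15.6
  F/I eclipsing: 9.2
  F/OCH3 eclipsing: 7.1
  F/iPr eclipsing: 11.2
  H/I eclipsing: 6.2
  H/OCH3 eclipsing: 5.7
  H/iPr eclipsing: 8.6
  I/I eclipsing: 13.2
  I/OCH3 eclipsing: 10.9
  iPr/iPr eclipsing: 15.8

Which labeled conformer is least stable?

A is eclipsed. CHO at 0° is eclipsed with OCH3 at 0° (9.0); F at 120° is eclipsed with I at 120° (9.2); H at 240° is eclipsed with iPr at 240° (8.6). Total 26.8 kJ/mol.
B is eclipsed. CHO at 0° is eclipsed with iPr at 0° (15.6); F at 120° is eclipsed with OCH3 at 120° (7.1); H at 240° is eclipsed with I at 240° (6.2). Total 28.9 kJ/mol.
B has the highest total (28.9 kJ/mol).

B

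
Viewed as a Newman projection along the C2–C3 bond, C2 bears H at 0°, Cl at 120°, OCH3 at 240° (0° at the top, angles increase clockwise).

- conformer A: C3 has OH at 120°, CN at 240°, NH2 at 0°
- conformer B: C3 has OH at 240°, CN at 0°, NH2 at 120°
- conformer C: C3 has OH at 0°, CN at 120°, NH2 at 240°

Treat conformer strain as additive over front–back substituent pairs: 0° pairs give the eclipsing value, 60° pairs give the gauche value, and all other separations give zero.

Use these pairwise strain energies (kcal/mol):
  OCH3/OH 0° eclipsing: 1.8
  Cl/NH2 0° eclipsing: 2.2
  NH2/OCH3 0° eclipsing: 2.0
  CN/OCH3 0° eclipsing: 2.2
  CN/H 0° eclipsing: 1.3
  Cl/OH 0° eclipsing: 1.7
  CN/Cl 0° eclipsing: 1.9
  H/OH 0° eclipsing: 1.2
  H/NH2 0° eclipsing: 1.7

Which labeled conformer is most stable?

C

A (eclipsed): H(0°)/NH2(0°) eclipsed 1.7; Cl(120°)/OH(120°) eclipsed 1.7; OCH3(240°)/CN(240°) eclipsed 2.2 → 5.6 kcal/mol.
B (eclipsed): H(0°)/CN(0°) eclipsed 1.3; Cl(120°)/NH2(120°) eclipsed 2.2; OCH3(240°)/OH(240°) eclipsed 1.8 → 5.3 kcal/mol.
C (eclipsed): H(0°)/OH(0°) eclipsed 1.2; Cl(120°)/CN(120°) eclipsed 1.9; OCH3(240°)/NH2(240°) eclipsed 2.0 → 5.1 kcal/mol.
C has the lowest total (5.1 kcal/mol).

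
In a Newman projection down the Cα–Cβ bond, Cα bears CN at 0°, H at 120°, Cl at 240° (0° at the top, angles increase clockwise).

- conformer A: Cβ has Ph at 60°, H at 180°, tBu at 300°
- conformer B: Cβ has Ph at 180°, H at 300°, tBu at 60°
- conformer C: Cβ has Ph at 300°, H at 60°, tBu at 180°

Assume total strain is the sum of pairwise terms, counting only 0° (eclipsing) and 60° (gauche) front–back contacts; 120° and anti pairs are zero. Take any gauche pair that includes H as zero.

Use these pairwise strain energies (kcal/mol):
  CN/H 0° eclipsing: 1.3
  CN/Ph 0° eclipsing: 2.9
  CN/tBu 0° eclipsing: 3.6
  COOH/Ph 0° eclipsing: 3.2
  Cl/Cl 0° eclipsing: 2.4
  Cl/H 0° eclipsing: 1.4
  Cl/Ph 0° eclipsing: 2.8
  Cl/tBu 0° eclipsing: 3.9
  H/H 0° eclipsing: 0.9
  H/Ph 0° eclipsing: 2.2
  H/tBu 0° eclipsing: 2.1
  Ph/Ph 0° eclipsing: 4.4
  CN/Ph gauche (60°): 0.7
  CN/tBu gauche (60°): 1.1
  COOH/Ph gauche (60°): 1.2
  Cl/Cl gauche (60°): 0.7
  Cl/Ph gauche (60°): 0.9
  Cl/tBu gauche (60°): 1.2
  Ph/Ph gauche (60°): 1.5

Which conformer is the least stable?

A

A (staggered): CN(0°)/Ph(60°) gauche 0.7; CN(0°)/tBu(300°) gauche 1.1; Cl(240°)/tBu(300°) gauche 1.2 → 3.0 kcal/mol.
B (staggered): CN(0°)/tBu(60°) gauche 1.1; Cl(240°)/Ph(180°) gauche 0.9 → 2.0 kcal/mol.
C (staggered): CN(0°)/Ph(300°) gauche 0.7; Cl(240°)/Ph(300°) gauche 0.9; Cl(240°)/tBu(180°) gauche 1.2 → 2.8 kcal/mol.
A has the highest total (3.0 kcal/mol).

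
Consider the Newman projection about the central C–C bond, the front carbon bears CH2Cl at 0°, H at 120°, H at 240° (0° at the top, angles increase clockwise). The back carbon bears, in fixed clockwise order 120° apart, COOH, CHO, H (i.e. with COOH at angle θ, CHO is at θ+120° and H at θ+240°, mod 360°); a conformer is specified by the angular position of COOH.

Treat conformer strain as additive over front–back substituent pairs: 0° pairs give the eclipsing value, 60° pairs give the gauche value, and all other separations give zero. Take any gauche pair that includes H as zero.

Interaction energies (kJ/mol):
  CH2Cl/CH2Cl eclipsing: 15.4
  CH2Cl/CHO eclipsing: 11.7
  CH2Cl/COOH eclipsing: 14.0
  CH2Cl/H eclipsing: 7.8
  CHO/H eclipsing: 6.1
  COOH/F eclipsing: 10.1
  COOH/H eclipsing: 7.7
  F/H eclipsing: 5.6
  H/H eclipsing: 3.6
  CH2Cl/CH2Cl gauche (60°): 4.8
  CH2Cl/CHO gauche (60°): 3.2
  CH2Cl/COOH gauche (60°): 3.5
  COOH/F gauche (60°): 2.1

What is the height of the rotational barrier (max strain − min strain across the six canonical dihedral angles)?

20.5 kJ/mol

COOH at 0° (eclipsed): CH2Cl–COOH eclipsed, H–CHO eclipsed, H–H eclipsed; 14.0 + 6.1 + 3.6 = 23.7 kJ/mol.
COOH at 60° (staggered): CH2Cl–COOH gauche; 3.5 = 3.5 kJ/mol.
COOH at 120° (eclipsed): CH2Cl–H eclipsed, H–COOH eclipsed, H–CHO eclipsed; 7.8 + 7.7 + 6.1 = 21.6 kJ/mol.
COOH at 180° (staggered): CH2Cl–CHO gauche; 3.2 = 3.2 kJ/mol.
COOH at 240° (eclipsed): CH2Cl–CHO eclipsed, H–H eclipsed, H–COOH eclipsed; 11.7 + 3.6 + 7.7 = 23.0 kJ/mol.
COOH at 300° (staggered): CH2Cl–COOH gauche, CH2Cl–CHO gauche; 3.5 + 3.2 = 6.7 kJ/mol.
Max at 0° (23.7 kJ/mol), min at 180° (3.2 kJ/mol); barrier = 20.5 kJ/mol.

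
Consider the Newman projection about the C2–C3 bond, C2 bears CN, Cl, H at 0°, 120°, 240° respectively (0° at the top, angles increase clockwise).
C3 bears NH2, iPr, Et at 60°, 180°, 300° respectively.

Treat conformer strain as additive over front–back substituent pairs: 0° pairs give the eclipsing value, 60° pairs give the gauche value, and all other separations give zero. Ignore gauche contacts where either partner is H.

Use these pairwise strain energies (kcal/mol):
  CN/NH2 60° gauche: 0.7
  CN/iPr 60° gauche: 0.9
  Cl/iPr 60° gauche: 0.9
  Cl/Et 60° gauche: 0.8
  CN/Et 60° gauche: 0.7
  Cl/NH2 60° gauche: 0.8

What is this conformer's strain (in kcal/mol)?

3.1 kcal/mol

This conformer (staggered): CN(0°)/NH2(60°) gauche 0.7; CN(0°)/Et(300°) gauche 0.7; Cl(120°)/NH2(60°) gauche 0.8; Cl(120°)/iPr(180°) gauche 0.9 → 3.1 kcal/mol.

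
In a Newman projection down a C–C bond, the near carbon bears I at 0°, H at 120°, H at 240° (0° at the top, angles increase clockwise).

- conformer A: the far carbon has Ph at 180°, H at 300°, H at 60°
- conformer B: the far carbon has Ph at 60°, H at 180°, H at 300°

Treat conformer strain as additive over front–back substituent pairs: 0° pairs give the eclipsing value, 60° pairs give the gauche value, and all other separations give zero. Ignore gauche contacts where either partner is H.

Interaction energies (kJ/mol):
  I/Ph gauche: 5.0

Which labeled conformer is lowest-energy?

A

A (staggered): no non-H gauche contacts → 0.0 kJ/mol.
B (staggered): I(0°)/Ph(60°) gauche 5.0 → 5.0 kJ/mol.
A has the lowest total (0.0 kJ/mol).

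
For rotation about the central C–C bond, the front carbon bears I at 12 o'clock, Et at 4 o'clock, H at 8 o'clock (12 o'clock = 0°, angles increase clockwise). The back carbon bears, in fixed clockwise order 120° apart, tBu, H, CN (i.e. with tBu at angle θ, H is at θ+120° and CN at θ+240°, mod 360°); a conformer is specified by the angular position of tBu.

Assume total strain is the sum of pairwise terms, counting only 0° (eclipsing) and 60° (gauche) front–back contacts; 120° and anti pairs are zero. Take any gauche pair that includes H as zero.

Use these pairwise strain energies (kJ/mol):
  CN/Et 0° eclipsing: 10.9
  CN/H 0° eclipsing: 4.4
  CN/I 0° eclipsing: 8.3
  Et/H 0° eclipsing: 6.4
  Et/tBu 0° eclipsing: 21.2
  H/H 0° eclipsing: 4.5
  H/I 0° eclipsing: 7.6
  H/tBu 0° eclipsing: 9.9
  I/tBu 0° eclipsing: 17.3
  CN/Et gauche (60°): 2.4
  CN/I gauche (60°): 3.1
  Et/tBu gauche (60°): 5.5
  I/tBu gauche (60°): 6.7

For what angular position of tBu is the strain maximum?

tBu at 0° (eclipsed): I–tBu eclipsed, Et–H eclipsed, H–CN eclipsed; 17.3 + 6.4 + 4.4 = 28.1 kJ/mol.
tBu at 60° (staggered): I–tBu gauche, I–CN gauche, Et–tBu gauche; 6.7 + 3.1 + 5.5 = 15.3 kJ/mol.
tBu at 120° (eclipsed): I–CN eclipsed, Et–tBu eclipsed, H–H eclipsed; 8.3 + 21.2 + 4.5 = 34.0 kJ/mol.
tBu at 180° (staggered): I–CN gauche, Et–tBu gauche, Et–CN gauche; 3.1 + 5.5 + 2.4 = 11.0 kJ/mol.
tBu at 240° (eclipsed): I–H eclipsed, Et–CN eclipsed, H–tBu eclipsed; 7.6 + 10.9 + 9.9 = 28.4 kJ/mol.
tBu at 300° (staggered): I–tBu gauche, Et–CN gauche; 6.7 + 2.4 = 9.1 kJ/mol.
The maximum (34.0 kJ/mol) occurs with tBu at 120°.

120°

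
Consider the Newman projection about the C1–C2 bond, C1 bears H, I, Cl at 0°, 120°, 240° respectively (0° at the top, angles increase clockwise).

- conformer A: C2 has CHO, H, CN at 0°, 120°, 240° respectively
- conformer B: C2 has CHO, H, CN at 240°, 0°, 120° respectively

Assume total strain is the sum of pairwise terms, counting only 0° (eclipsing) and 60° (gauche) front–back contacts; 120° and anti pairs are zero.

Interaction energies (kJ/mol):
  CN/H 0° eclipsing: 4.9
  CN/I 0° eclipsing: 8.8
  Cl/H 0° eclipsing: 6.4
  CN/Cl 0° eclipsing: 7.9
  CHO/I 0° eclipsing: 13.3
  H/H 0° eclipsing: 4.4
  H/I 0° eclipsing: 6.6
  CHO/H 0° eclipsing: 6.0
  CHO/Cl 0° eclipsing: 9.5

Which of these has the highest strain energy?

A (eclipsed): H(0°)/CHO(0°) eclipsed 6.0; I(120°)/H(120°) eclipsed 6.6; Cl(240°)/CN(240°) eclipsed 7.9 → 20.5 kJ/mol.
B (eclipsed): H(0°)/H(0°) eclipsed 4.4; I(120°)/CN(120°) eclipsed 8.8; Cl(240°)/CHO(240°) eclipsed 9.5 → 22.7 kJ/mol.
B has the highest total (22.7 kJ/mol).

B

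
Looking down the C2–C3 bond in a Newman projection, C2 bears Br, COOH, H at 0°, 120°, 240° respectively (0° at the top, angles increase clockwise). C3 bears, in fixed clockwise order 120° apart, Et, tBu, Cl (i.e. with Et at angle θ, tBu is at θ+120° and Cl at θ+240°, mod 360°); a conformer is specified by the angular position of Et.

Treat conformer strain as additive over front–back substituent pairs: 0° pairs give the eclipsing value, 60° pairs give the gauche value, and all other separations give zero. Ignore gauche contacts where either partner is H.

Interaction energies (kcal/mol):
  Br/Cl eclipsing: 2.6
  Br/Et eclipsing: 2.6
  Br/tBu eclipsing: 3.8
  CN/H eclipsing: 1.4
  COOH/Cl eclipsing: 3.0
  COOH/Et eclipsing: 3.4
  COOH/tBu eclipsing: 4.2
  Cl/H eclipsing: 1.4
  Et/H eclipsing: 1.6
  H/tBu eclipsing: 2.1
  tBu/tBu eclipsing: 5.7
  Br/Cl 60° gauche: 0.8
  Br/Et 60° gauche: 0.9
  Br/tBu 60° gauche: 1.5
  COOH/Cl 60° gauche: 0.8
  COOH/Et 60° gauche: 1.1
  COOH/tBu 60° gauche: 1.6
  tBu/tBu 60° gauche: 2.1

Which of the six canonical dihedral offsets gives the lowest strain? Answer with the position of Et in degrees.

180°

Et at 0° (eclipsed): Br(0°)/Et(0°) eclipsed 2.6; COOH(120°)/tBu(120°) eclipsed 4.2; H(240°)/Cl(240°) eclipsed 1.4 → 8.2 kcal/mol.
Et at 60° (staggered): Br(0°)/Et(60°) gauche 0.9; Br(0°)/Cl(300°) gauche 0.8; COOH(120°)/Et(60°) gauche 1.1; COOH(120°)/tBu(180°) gauche 1.6 → 4.4 kcal/mol.
Et at 120° (eclipsed): Br(0°)/Cl(0°) eclipsed 2.6; COOH(120°)/Et(120°) eclipsed 3.4; H(240°)/tBu(240°) eclipsed 2.1 → 8.1 kcal/mol.
Et at 180° (staggered): Br(0°)/tBu(300°) gauche 1.5; Br(0°)/Cl(60°) gauche 0.8; COOH(120°)/Et(180°) gauche 1.1; COOH(120°)/Cl(60°) gauche 0.8 → 4.2 kcal/mol.
Et at 240° (eclipsed): Br(0°)/tBu(0°) eclipsed 3.8; COOH(120°)/Cl(120°) eclipsed 3.0; H(240°)/Et(240°) eclipsed 1.6 → 8.4 kcal/mol.
Et at 300° (staggered): Br(0°)/Et(300°) gauche 0.9; Br(0°)/tBu(60°) gauche 1.5; COOH(120°)/tBu(60°) gauche 1.6; COOH(120°)/Cl(180°) gauche 0.8 → 4.8 kcal/mol.
The minimum (4.2 kcal/mol) occurs with Et at 180°.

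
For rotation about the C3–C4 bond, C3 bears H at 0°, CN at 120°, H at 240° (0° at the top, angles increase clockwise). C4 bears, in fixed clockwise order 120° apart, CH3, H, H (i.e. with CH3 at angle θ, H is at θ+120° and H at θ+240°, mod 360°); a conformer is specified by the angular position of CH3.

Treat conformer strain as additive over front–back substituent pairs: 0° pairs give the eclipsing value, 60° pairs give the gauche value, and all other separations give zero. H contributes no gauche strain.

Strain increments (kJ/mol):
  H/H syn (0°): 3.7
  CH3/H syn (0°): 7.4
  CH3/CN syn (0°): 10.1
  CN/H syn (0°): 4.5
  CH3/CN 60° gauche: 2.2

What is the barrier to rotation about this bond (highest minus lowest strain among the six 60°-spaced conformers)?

CH3 at 0° is eclipsed. H at 0° is eclipsed with CH3 at 0° (7.4); CN at 120° is eclipsed with H at 120° (4.5); H at 240° is eclipsed with H at 240° (3.7). Total 15.6 kJ/mol.
CH3 at 60° is staggered. CN at 120° is gauche with CH3 at 60° (2.2). Total 2.2 kJ/mol.
CH3 at 120° is eclipsed. H at 0° is eclipsed with H at 0° (3.7); CN at 120° is eclipsed with CH3 at 120° (10.1); H at 240° is eclipsed with H at 240° (3.7). Total 17.5 kJ/mol.
CH3 at 180° is staggered. CN at 120° is gauche with CH3 at 180° (2.2). Total 2.2 kJ/mol.
CH3 at 240° is eclipsed. H at 0° is eclipsed with H at 0° (3.7); CN at 120° is eclipsed with H at 120° (4.5); H at 240° is eclipsed with CH3 at 240° (7.4). Total 15.6 kJ/mol.
CH3 at 300° (staggered): no non-H gauche contacts → 0.0 kJ/mol.
Max at 120° (17.5 kJ/mol), min at 300° (0.0 kJ/mol); barrier = 17.5 kJ/mol.

17.5 kJ/mol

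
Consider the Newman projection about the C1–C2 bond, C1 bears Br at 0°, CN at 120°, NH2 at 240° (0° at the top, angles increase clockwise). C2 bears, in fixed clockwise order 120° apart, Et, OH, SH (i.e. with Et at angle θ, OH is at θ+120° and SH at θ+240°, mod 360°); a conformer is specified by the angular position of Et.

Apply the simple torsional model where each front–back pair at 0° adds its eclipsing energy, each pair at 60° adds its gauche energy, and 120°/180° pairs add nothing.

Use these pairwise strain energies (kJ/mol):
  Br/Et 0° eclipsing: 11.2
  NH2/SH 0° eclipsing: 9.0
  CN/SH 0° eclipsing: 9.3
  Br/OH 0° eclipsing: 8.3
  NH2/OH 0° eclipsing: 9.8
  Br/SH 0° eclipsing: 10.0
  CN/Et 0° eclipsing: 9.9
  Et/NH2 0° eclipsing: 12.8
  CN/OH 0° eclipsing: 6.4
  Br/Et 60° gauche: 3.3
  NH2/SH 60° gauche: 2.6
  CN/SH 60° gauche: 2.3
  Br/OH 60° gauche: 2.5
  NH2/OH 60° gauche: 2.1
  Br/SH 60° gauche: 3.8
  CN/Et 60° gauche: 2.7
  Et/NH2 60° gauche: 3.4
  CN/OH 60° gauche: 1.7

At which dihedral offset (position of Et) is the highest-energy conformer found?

240°

Et at 0° is eclipsed. Br at 0° is eclipsed with Et at 0° (11.2); CN at 120° is eclipsed with OH at 120° (6.4); NH2 at 240° is eclipsed with SH at 240° (9.0). Total 26.6 kJ/mol.
Et at 60° is staggered. Br at 0° is gauche with Et at 60° (3.3); Br at 0° is gauche with SH at 300° (3.8); CN at 120° is gauche with Et at 60° (2.7); CN at 120° is gauche with OH at 180° (1.7); NH2 at 240° is gauche with OH at 180° (2.1); NH2 at 240° is gauche with SH at 300° (2.6). Total 16.2 kJ/mol.
Et at 120° is eclipsed. Br at 0° is eclipsed with SH at 0° (10.0); CN at 120° is eclipsed with Et at 120° (9.9); NH2 at 240° is eclipsed with OH at 240° (9.8). Total 29.7 kJ/mol.
Et at 180° is staggered. Br at 0° is gauche with OH at 300° (2.5); Br at 0° is gauche with SH at 60° (3.8); CN at 120° is gauche with Et at 180° (2.7); CN at 120° is gauche with SH at 60° (2.3); NH2 at 240° is gauche with Et at 180° (3.4); NH2 at 240° is gauche with OH at 300° (2.1). Total 16.8 kJ/mol.
Et at 240° is eclipsed. Br at 0° is eclipsed with OH at 0° (8.3); CN at 120° is eclipsed with SH at 120° (9.3); NH2 at 240° is eclipsed with Et at 240° (12.8). Total 30.4 kJ/mol.
Et at 300° is staggered. Br at 0° is gauche with Et at 300° (3.3); Br at 0° is gauche with OH at 60° (2.5); CN at 120° is gauche with OH at 60° (1.7); CN at 120° is gauche with SH at 180° (2.3); NH2 at 240° is gauche with Et at 300° (3.4); NH2 at 240° is gauche with SH at 180° (2.6). Total 15.8 kJ/mol.
The maximum (30.4 kJ/mol) occurs with Et at 240°.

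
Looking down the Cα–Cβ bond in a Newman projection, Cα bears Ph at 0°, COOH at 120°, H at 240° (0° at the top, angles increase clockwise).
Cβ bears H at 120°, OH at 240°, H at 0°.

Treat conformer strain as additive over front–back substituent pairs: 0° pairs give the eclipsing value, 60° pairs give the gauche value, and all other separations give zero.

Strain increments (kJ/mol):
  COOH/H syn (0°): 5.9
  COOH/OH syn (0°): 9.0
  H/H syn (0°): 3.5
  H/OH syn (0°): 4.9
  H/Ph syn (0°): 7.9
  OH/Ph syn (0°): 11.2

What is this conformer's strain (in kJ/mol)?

This conformer (eclipsed): Ph–H eclipsed, COOH–H eclipsed, H–OH eclipsed; 7.9 + 5.9 + 4.9 = 18.7 kJ/mol.

18.7 kJ/mol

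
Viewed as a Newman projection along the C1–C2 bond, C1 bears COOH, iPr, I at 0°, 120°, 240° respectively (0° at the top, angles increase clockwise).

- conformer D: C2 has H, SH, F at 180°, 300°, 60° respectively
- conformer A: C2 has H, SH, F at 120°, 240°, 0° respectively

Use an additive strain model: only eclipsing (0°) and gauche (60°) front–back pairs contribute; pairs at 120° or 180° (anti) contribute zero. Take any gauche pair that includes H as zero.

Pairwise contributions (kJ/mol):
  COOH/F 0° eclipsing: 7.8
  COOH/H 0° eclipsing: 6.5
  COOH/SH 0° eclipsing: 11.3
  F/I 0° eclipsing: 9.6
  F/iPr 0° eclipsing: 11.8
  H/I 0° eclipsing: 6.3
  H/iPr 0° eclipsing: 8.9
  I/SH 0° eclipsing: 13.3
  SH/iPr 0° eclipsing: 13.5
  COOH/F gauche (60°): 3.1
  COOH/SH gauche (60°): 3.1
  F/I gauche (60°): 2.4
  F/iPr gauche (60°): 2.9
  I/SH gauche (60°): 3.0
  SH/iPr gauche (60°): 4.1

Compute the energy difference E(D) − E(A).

D (staggered): COOH–SH gauche, COOH–F gauche, iPr–F gauche, I–SH gauche; 3.1 + 3.1 + 2.9 + 3.0 = 12.1 kJ/mol.
A (eclipsed): COOH–F eclipsed, iPr–H eclipsed, I–SH eclipsed; 7.8 + 8.9 + 13.3 = 30.0 kJ/mol.
E(D) − E(A) = 12.1 − 30.0 = -17.9 kJ/mol.

-17.9 kJ/mol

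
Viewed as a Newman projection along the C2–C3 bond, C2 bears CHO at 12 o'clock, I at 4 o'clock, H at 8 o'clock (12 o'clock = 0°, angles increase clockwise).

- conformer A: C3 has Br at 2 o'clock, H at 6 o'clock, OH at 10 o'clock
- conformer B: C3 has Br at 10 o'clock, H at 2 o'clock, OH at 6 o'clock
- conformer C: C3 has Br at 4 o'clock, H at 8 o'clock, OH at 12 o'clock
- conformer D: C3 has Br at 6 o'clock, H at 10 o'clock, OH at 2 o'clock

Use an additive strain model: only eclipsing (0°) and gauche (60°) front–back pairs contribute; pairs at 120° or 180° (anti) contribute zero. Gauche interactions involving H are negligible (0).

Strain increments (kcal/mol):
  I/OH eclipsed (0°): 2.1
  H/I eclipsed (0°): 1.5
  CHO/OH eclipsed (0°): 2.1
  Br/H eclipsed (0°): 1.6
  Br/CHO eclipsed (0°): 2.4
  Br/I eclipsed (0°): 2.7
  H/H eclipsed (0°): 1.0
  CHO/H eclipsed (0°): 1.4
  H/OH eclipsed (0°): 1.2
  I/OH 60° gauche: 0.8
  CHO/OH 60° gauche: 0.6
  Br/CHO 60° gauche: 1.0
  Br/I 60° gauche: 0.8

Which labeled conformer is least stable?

C

A (staggered): CHO–Br gauche, CHO–OH gauche, I–Br gauche; 1.0 + 0.6 + 0.8 = 2.4 kcal/mol.
B (staggered): CHO–Br gauche, I–OH gauche; 1.0 + 0.8 = 1.8 kcal/mol.
C (eclipsed): CHO–OH eclipsed, I–Br eclipsed, H–H eclipsed; 2.1 + 2.7 + 1.0 = 5.8 kcal/mol.
D (staggered): CHO–OH gauche, I–Br gauche, I–OH gauche; 0.6 + 0.8 + 0.8 = 2.2 kcal/mol.
C has the highest total (5.8 kcal/mol).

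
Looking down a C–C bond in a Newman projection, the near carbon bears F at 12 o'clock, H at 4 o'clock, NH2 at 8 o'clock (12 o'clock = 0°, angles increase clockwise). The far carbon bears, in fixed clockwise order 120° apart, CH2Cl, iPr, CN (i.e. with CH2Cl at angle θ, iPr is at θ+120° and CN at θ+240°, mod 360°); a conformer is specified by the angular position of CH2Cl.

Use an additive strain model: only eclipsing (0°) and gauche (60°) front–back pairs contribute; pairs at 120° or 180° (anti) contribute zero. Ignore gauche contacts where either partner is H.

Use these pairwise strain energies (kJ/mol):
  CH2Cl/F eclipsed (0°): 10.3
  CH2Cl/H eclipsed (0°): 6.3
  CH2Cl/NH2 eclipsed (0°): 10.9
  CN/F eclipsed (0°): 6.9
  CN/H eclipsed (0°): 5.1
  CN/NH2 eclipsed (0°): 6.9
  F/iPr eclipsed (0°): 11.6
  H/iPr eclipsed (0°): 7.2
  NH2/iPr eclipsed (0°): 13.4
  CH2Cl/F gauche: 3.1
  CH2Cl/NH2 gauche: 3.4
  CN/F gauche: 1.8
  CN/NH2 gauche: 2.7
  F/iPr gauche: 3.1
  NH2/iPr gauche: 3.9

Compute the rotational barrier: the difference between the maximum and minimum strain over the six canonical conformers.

CH2Cl at 0° (eclipsed): F(0°)/CH2Cl(0°) eclipsed 10.3; H(120°)/iPr(120°) eclipsed 7.2; NH2(240°)/CN(240°) eclipsed 6.9 → 24.4 kJ/mol.
CH2Cl at 60° (staggered): F(0°)/CH2Cl(60°) gauche 3.1; F(0°)/CN(300°) gauche 1.8; NH2(240°)/iPr(180°) gauche 3.9; NH2(240°)/CN(300°) gauche 2.7 → 11.5 kJ/mol.
CH2Cl at 120° (eclipsed): F(0°)/CN(0°) eclipsed 6.9; H(120°)/CH2Cl(120°) eclipsed 6.3; NH2(240°)/iPr(240°) eclipsed 13.4 → 26.6 kJ/mol.
CH2Cl at 180° (staggered): F(0°)/iPr(300°) gauche 3.1; F(0°)/CN(60°) gauche 1.8; NH2(240°)/CH2Cl(180°) gauche 3.4; NH2(240°)/iPr(300°) gauche 3.9 → 12.2 kJ/mol.
CH2Cl at 240° (eclipsed): F(0°)/iPr(0°) eclipsed 11.6; H(120°)/CN(120°) eclipsed 5.1; NH2(240°)/CH2Cl(240°) eclipsed 10.9 → 27.6 kJ/mol.
CH2Cl at 300° (staggered): F(0°)/CH2Cl(300°) gauche 3.1; F(0°)/iPr(60°) gauche 3.1; NH2(240°)/CH2Cl(300°) gauche 3.4; NH2(240°)/CN(180°) gauche 2.7 → 12.3 kJ/mol.
Max at 240° (27.6 kJ/mol), min at 60° (11.5 kJ/mol); barrier = 16.1 kJ/mol.

16.1 kJ/mol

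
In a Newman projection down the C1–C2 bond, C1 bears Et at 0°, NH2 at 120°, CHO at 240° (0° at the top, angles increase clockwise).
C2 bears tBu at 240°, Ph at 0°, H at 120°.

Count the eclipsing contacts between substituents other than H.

Non-H eclipsing pairs: Et(0°)/Ph(0°); CHO(240°)/tBu(240°) — 2 interactions.

2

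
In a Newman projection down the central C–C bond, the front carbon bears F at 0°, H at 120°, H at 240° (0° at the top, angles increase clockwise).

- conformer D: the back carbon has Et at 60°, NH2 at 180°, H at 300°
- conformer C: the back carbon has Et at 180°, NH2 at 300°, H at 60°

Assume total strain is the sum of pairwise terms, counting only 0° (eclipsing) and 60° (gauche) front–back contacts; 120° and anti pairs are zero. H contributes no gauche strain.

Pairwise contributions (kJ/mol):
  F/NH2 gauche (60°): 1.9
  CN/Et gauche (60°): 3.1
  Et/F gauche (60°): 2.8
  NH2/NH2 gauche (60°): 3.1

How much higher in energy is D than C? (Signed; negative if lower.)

D (staggered): F–Et gauche; 2.8 = 2.8 kJ/mol.
C (staggered): F–NH2 gauche; 1.9 = 1.9 kJ/mol.
E(D) − E(C) = 2.8 − 1.9 = +0.9 kJ/mol.

+0.9 kJ/mol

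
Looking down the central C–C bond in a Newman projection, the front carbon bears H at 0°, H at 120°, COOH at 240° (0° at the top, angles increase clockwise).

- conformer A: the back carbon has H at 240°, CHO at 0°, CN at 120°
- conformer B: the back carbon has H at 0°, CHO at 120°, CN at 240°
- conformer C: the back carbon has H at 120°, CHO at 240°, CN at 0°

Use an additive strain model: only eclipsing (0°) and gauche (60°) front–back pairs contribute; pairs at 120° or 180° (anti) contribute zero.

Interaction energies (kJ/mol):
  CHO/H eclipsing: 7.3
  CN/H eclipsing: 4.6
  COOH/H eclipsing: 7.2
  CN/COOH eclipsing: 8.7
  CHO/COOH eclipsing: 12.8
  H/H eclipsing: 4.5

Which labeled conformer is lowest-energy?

A

A (eclipsed): H(0°)/CHO(0°) eclipsed 7.3; H(120°)/CN(120°) eclipsed 4.6; COOH(240°)/H(240°) eclipsed 7.2 → 19.1 kJ/mol.
B (eclipsed): H(0°)/H(0°) eclipsed 4.5; H(120°)/CHO(120°) eclipsed 7.3; COOH(240°)/CN(240°) eclipsed 8.7 → 20.5 kJ/mol.
C (eclipsed): H(0°)/CN(0°) eclipsed 4.6; H(120°)/H(120°) eclipsed 4.5; COOH(240°)/CHO(240°) eclipsed 12.8 → 21.9 kJ/mol.
A has the lowest total (19.1 kJ/mol).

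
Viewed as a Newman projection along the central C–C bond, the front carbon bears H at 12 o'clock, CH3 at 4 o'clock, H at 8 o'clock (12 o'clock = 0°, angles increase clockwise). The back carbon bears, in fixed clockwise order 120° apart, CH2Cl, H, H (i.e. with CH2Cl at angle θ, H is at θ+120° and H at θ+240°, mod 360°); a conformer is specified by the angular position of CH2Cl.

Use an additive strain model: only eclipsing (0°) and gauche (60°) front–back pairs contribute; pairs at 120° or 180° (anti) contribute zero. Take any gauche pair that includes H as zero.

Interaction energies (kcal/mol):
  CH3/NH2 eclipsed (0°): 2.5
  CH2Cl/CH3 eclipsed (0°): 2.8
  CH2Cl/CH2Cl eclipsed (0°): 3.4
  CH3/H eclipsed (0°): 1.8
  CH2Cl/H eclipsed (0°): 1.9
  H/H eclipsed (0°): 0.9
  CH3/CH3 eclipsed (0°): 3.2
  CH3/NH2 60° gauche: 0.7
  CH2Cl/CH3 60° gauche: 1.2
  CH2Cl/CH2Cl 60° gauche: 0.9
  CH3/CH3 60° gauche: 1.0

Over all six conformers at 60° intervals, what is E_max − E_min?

CH2Cl at 0° (eclipsed): H(0°)/CH2Cl(0°) eclipsed 1.9; CH3(120°)/H(120°) eclipsed 1.8; H(240°)/H(240°) eclipsed 0.9 → 4.6 kcal/mol.
CH2Cl at 60° (staggered): CH3(120°)/CH2Cl(60°) gauche 1.2 → 1.2 kcal/mol.
CH2Cl at 120° (eclipsed): H(0°)/H(0°) eclipsed 0.9; CH3(120°)/CH2Cl(120°) eclipsed 2.8; H(240°)/H(240°) eclipsed 0.9 → 4.6 kcal/mol.
CH2Cl at 180° (staggered): CH3(120°)/CH2Cl(180°) gauche 1.2 → 1.2 kcal/mol.
CH2Cl at 240° (eclipsed): H(0°)/H(0°) eclipsed 0.9; CH3(120°)/H(120°) eclipsed 1.8; H(240°)/CH2Cl(240°) eclipsed 1.9 → 4.6 kcal/mol.
CH2Cl at 300° (staggered): no non-H gauche contacts → 0.0 kcal/mol.
Max at 0° (4.6 kcal/mol), min at 300° (0.0 kcal/mol); barrier = 4.6 kcal/mol.

4.6 kcal/mol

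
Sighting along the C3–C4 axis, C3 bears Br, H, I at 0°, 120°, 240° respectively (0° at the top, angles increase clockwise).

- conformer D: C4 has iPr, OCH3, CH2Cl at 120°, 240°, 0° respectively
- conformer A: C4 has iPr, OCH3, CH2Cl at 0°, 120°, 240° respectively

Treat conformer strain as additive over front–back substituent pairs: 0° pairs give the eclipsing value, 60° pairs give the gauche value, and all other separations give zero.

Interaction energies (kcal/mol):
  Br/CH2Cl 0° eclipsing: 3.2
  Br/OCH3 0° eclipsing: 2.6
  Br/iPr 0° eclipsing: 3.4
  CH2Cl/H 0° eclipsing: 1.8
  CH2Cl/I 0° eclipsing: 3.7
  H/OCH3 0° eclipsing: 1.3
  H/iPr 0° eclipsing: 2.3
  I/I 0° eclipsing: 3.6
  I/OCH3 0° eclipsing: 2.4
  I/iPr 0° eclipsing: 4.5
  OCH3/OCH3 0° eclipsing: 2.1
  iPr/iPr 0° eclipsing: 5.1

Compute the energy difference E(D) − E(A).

-0.5 kcal/mol

D (eclipsed): Br(0°)/CH2Cl(0°) eclipsed 3.2; H(120°)/iPr(120°) eclipsed 2.3; I(240°)/OCH3(240°) eclipsed 2.4 → 7.9 kcal/mol.
A (eclipsed): Br(0°)/iPr(0°) eclipsed 3.4; H(120°)/OCH3(120°) eclipsed 1.3; I(240°)/CH2Cl(240°) eclipsed 3.7 → 8.4 kcal/mol.
E(D) − E(A) = 7.9 − 8.4 = -0.5 kcal/mol.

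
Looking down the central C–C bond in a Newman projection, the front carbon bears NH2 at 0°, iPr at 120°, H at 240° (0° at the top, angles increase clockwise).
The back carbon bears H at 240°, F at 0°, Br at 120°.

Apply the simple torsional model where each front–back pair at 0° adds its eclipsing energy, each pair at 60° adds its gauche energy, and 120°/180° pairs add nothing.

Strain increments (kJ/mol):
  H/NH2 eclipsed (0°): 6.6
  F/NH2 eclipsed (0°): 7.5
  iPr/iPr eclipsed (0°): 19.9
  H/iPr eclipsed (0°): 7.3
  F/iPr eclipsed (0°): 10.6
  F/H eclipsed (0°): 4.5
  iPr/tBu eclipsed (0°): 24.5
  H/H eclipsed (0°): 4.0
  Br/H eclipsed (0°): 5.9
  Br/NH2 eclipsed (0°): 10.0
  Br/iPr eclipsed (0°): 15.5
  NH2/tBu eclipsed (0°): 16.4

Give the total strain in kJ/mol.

This conformer (eclipsed): NH2–F eclipsed, iPr–Br eclipsed, H–H eclipsed; 7.5 + 15.5 + 4.0 = 27.0 kJ/mol.

27.0 kJ/mol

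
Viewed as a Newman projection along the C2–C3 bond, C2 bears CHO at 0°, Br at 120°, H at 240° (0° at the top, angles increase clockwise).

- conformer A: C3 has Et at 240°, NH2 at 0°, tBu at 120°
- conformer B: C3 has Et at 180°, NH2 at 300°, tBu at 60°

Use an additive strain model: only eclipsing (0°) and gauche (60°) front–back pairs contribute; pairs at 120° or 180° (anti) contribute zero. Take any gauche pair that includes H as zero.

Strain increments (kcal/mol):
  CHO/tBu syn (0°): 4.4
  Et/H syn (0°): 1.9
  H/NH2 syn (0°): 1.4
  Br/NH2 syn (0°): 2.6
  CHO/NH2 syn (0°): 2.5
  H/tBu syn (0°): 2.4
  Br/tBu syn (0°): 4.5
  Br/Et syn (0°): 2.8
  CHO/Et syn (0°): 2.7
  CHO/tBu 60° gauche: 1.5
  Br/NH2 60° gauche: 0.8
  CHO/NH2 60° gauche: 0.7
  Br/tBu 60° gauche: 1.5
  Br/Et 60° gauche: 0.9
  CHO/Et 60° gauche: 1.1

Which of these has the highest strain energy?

A is eclipsed. CHO at 0° is eclipsed with NH2 at 0° (2.5); Br at 120° is eclipsed with tBu at 120° (4.5); H at 240° is eclipsed with Et at 240° (1.9). Total 8.9 kcal/mol.
B is staggered. CHO at 0° is gauche with NH2 at 300° (0.7); CHO at 0° is gauche with tBu at 60° (1.5); Br at 120° is gauche with Et at 180° (0.9); Br at 120° is gauche with tBu at 60° (1.5). Total 4.6 kcal/mol.
A has the highest total (8.9 kcal/mol).

A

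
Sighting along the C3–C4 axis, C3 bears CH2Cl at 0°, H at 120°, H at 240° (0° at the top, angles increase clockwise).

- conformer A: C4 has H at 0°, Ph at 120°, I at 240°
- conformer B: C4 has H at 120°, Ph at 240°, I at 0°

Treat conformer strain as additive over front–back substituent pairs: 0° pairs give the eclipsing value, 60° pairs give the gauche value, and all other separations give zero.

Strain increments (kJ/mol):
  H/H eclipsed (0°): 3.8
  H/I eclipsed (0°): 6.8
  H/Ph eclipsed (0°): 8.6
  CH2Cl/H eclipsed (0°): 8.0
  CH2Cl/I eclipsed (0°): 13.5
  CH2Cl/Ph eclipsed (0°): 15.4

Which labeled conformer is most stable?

A (eclipsed): CH2Cl–H eclipsed, H–Ph eclipsed, H–I eclipsed; 8.0 + 8.6 + 6.8 = 23.4 kJ/mol.
B (eclipsed): CH2Cl–I eclipsed, H–H eclipsed, H–Ph eclipsed; 13.5 + 3.8 + 8.6 = 25.9 kJ/mol.
A has the lowest total (23.4 kJ/mol).

A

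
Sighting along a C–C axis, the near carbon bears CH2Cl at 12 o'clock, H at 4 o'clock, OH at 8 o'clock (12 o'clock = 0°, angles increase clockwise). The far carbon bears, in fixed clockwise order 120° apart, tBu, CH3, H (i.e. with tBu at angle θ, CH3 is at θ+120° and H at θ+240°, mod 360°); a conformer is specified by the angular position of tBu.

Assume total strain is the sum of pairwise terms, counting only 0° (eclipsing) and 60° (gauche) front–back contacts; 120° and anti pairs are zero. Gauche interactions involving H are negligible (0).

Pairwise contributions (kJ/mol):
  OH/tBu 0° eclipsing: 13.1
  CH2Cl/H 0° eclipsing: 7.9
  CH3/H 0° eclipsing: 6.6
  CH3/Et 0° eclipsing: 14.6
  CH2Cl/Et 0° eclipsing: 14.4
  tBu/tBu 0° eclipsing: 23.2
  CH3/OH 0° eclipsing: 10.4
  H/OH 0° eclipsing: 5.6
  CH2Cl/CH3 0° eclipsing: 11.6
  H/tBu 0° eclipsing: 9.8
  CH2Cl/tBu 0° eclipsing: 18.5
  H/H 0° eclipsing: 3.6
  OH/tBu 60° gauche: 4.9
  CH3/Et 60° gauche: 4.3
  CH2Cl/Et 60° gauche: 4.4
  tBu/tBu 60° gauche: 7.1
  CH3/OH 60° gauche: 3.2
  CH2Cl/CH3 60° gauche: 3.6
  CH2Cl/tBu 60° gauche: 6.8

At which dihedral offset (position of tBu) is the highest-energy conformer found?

tBu at 0° (eclipsed): CH2Cl(0°)/tBu(0°) eclipsed 18.5; H(120°)/CH3(120°) eclipsed 6.6; OH(240°)/H(240°) eclipsed 5.6 → 30.7 kJ/mol.
tBu at 60° (staggered): CH2Cl(0°)/tBu(60°) gauche 6.8; OH(240°)/CH3(180°) gauche 3.2 → 10.0 kJ/mol.
tBu at 120° (eclipsed): CH2Cl(0°)/H(0°) eclipsed 7.9; H(120°)/tBu(120°) eclipsed 9.8; OH(240°)/CH3(240°) eclipsed 10.4 → 28.1 kJ/mol.
tBu at 180° (staggered): CH2Cl(0°)/CH3(300°) gauche 3.6; OH(240°)/tBu(180°) gauche 4.9; OH(240°)/CH3(300°) gauche 3.2 → 11.7 kJ/mol.
tBu at 240° (eclipsed): CH2Cl(0°)/CH3(0°) eclipsed 11.6; H(120°)/H(120°) eclipsed 3.6; OH(240°)/tBu(240°) eclipsed 13.1 → 28.3 kJ/mol.
tBu at 300° (staggered): CH2Cl(0°)/tBu(300°) gauche 6.8; CH2Cl(0°)/CH3(60°) gauche 3.6; OH(240°)/tBu(300°) gauche 4.9 → 15.3 kJ/mol.
The maximum (30.7 kJ/mol) occurs with tBu at 0°.

0°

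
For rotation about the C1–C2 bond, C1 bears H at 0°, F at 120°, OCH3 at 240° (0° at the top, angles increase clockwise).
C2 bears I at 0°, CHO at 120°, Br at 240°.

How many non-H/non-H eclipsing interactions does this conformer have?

Non-H eclipsing pairs: F(120°)/CHO(120°); OCH3(240°)/Br(240°) — 2 interactions.

2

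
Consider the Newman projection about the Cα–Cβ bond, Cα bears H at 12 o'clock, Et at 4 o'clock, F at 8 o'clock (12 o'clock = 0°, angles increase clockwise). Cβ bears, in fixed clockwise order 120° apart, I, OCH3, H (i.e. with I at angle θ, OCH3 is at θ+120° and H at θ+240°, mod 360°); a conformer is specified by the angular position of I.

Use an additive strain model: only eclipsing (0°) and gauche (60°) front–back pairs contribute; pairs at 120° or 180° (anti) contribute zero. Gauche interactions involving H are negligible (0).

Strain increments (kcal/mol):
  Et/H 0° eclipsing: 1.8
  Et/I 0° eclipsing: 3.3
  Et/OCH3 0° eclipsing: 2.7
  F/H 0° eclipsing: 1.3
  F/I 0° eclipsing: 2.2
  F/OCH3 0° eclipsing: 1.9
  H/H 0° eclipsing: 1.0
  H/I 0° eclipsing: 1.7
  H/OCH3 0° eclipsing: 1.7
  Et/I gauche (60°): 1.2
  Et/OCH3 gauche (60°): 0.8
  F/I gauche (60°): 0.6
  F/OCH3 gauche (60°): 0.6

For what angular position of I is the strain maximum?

120°

I at 0° (eclipsed): H(0°)/I(0°) eclipsed 1.7; Et(120°)/OCH3(120°) eclipsed 2.7; F(240°)/H(240°) eclipsed 1.3 → 5.7 kcal/mol.
I at 60° (staggered): Et(120°)/I(60°) gauche 1.2; Et(120°)/OCH3(180°) gauche 0.8; F(240°)/OCH3(180°) gauche 0.6 → 2.6 kcal/mol.
I at 120° (eclipsed): H(0°)/H(0°) eclipsed 1.0; Et(120°)/I(120°) eclipsed 3.3; F(240°)/OCH3(240°) eclipsed 1.9 → 6.2 kcal/mol.
I at 180° (staggered): Et(120°)/I(180°) gauche 1.2; F(240°)/I(180°) gauche 0.6; F(240°)/OCH3(300°) gauche 0.6 → 2.4 kcal/mol.
I at 240° (eclipsed): H(0°)/OCH3(0°) eclipsed 1.7; Et(120°)/H(120°) eclipsed 1.8; F(240°)/I(240°) eclipsed 2.2 → 5.7 kcal/mol.
I at 300° (staggered): Et(120°)/OCH3(60°) gauche 0.8; F(240°)/I(300°) gauche 0.6 → 1.4 kcal/mol.
The maximum (6.2 kcal/mol) occurs with I at 120°.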